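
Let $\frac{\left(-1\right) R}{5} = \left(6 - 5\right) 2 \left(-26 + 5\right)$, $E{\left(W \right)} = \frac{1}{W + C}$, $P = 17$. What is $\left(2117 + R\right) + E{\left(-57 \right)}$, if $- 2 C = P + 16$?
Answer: $\frac{342067}{147} \approx 2327.0$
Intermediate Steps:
$C = - \frac{33}{2}$ ($C = - \frac{17 + 16}{2} = \left(- \frac{1}{2}\right) 33 = - \frac{33}{2} \approx -16.5$)
$E{\left(W \right)} = \frac{1}{- \frac{33}{2} + W}$ ($E{\left(W \right)} = \frac{1}{W - \frac{33}{2}} = \frac{1}{- \frac{33}{2} + W}$)
$R = 210$ ($R = - 5 \left(6 - 5\right) 2 \left(-26 + 5\right) = - 5 \cdot 1 \cdot 2 \left(-21\right) = - 5 \cdot 2 \left(-21\right) = \left(-5\right) \left(-42\right) = 210$)
$\left(2117 + R\right) + E{\left(-57 \right)} = \left(2117 + 210\right) + \frac{2}{-33 + 2 \left(-57\right)} = 2327 + \frac{2}{-33 - 114} = 2327 + \frac{2}{-147} = 2327 + 2 \left(- \frac{1}{147}\right) = 2327 - \frac{2}{147} = \frac{342067}{147}$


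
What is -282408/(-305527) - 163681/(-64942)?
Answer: 68349105223/19841534434 ≈ 3.4447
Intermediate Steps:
-282408/(-305527) - 163681/(-64942) = -282408*(-1/305527) - 163681*(-1/64942) = 282408/305527 + 163681/64942 = 68349105223/19841534434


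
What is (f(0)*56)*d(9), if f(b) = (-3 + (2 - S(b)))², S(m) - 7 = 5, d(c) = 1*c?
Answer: 85176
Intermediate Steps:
d(c) = c
S(m) = 12 (S(m) = 7 + 5 = 12)
f(b) = 169 (f(b) = (-3 + (2 - 1*12))² = (-3 + (2 - 12))² = (-3 - 10)² = (-13)² = 169)
(f(0)*56)*d(9) = (169*56)*9 = 9464*9 = 85176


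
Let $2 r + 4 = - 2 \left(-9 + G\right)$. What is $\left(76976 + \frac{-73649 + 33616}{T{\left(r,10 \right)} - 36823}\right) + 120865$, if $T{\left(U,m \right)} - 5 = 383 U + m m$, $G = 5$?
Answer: $\frac{1016117095}{5136} \approx 1.9784 \cdot 10^{5}$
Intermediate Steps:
$r = 2$ ($r = -2 + \frac{\left(-2\right) \left(-9 + 5\right)}{2} = -2 + \frac{\left(-2\right) \left(-4\right)}{2} = -2 + \frac{1}{2} \cdot 8 = -2 + 4 = 2$)
$T{\left(U,m \right)} = 5 + m^{2} + 383 U$ ($T{\left(U,m \right)} = 5 + \left(383 U + m m\right) = 5 + \left(383 U + m^{2}\right) = 5 + \left(m^{2} + 383 U\right) = 5 + m^{2} + 383 U$)
$\left(76976 + \frac{-73649 + 33616}{T{\left(r,10 \right)} - 36823}\right) + 120865 = \left(76976 + \frac{-73649 + 33616}{\left(5 + 10^{2} + 383 \cdot 2\right) - 36823}\right) + 120865 = \left(76976 - \frac{40033}{\left(5 + 100 + 766\right) - 36823}\right) + 120865 = \left(76976 - \frac{40033}{871 - 36823}\right) + 120865 = \left(76976 - \frac{40033}{-35952}\right) + 120865 = \left(76976 - - \frac{5719}{5136}\right) + 120865 = \left(76976 + \frac{5719}{5136}\right) + 120865 = \frac{395354455}{5136} + 120865 = \frac{1016117095}{5136}$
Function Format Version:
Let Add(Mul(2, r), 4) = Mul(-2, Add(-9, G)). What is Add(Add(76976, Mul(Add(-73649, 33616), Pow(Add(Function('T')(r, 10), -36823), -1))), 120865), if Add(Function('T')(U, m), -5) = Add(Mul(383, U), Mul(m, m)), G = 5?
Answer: Rational(1016117095, 5136) ≈ 1.9784e+5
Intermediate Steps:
r = 2 (r = Add(-2, Mul(Rational(1, 2), Mul(-2, Add(-9, 5)))) = Add(-2, Mul(Rational(1, 2), Mul(-2, -4))) = Add(-2, Mul(Rational(1, 2), 8)) = Add(-2, 4) = 2)
Function('T')(U, m) = Add(5, Pow(m, 2), Mul(383, U)) (Function('T')(U, m) = Add(5, Add(Mul(383, U), Mul(m, m))) = Add(5, Add(Mul(383, U), Pow(m, 2))) = Add(5, Add(Pow(m, 2), Mul(383, U))) = Add(5, Pow(m, 2), Mul(383, U)))
Add(Add(76976, Mul(Add(-73649, 33616), Pow(Add(Function('T')(r, 10), -36823), -1))), 120865) = Add(Add(76976, Mul(Add(-73649, 33616), Pow(Add(Add(5, Pow(10, 2), Mul(383, 2)), -36823), -1))), 120865) = Add(Add(76976, Mul(-40033, Pow(Add(Add(5, 100, 766), -36823), -1))), 120865) = Add(Add(76976, Mul(-40033, Pow(Add(871, -36823), -1))), 120865) = Add(Add(76976, Mul(-40033, Pow(-35952, -1))), 120865) = Add(Add(76976, Mul(-40033, Rational(-1, 35952))), 120865) = Add(Add(76976, Rational(5719, 5136)), 120865) = Add(Rational(395354455, 5136), 120865) = Rational(1016117095, 5136)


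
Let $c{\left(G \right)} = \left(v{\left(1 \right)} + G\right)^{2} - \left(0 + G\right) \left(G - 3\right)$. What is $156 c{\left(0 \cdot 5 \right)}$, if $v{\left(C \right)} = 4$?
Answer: $2496$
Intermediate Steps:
$c{\left(G \right)} = \left(4 + G\right)^{2} - G \left(-3 + G\right)$ ($c{\left(G \right)} = \left(4 + G\right)^{2} - \left(0 + G\right) \left(G - 3\right) = \left(4 + G\right)^{2} - G \left(-3 + G\right)$)
$156 c{\left(0 \cdot 5 \right)} = 156 \left(16 + 11 \cdot 0 \cdot 5\right) = 156 \left(16 + 11 \cdot 0\right) = 156 \left(16 + 0\right) = 156 \cdot 16 = 2496$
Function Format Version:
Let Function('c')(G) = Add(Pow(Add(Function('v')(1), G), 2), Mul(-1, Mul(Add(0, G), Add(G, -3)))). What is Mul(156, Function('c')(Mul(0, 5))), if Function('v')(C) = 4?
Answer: 2496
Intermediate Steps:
Function('c')(G) = Add(Pow(Add(4, G), 2), Mul(-1, G, Add(-3, G))) (Function('c')(G) = Add(Pow(Add(4, G), 2), Mul(-1, Mul(Add(0, G), Add(G, -3)))) = Add(Pow(Add(4, G), 2), Mul(-1, Mul(G, Add(-3, G)))) = Add(Pow(Add(4, G), 2), Mul(-1, G, Add(-3, G))))
Mul(156, Function('c')(Mul(0, 5))) = Mul(156, Add(16, Mul(11, Mul(0, 5)))) = Mul(156, Add(16, Mul(11, 0))) = Mul(156, Add(16, 0)) = Mul(156, 16) = 2496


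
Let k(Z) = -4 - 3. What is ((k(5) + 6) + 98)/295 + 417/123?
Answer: 44982/12095 ≈ 3.7191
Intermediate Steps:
k(Z) = -7
((k(5) + 6) + 98)/295 + 417/123 = ((-7 + 6) + 98)/295 + 417/123 = (-1 + 98)*(1/295) + 417*(1/123) = 97*(1/295) + 139/41 = 97/295 + 139/41 = 44982/12095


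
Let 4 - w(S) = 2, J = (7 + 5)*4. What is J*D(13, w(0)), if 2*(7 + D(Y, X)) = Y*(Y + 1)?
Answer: 4032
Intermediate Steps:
J = 48 (J = 12*4 = 48)
w(S) = 2 (w(S) = 4 - 1*2 = 4 - 2 = 2)
D(Y, X) = -7 + Y*(1 + Y)/2 (D(Y, X) = -7 + (Y*(Y + 1))/2 = -7 + (Y*(1 + Y))/2 = -7 + Y*(1 + Y)/2)
J*D(13, w(0)) = 48*(-7 + (1/2)*13 + (1/2)*13**2) = 48*(-7 + 13/2 + (1/2)*169) = 48*(-7 + 13/2 + 169/2) = 48*84 = 4032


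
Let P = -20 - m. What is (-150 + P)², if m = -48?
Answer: 14884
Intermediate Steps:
P = 28 (P = -20 - 1*(-48) = -20 + 48 = 28)
(-150 + P)² = (-150 + 28)² = (-122)² = 14884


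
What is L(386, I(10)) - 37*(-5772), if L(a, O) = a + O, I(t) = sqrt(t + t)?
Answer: 213950 + 2*sqrt(5) ≈ 2.1395e+5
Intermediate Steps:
I(t) = sqrt(2)*sqrt(t) (I(t) = sqrt(2*t) = sqrt(2)*sqrt(t))
L(a, O) = O + a
L(386, I(10)) - 37*(-5772) = (sqrt(2)*sqrt(10) + 386) - 37*(-5772) = (2*sqrt(5) + 386) - 1*(-213564) = (386 + 2*sqrt(5)) + 213564 = 213950 + 2*sqrt(5)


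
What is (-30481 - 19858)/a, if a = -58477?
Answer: 50339/58477 ≈ 0.86083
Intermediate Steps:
(-30481 - 19858)/a = (-30481 - 19858)/(-58477) = -50339*(-1/58477) = 50339/58477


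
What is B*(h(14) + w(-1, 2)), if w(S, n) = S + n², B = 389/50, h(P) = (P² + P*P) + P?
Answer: 159101/50 ≈ 3182.0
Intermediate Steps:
h(P) = P + 2*P² (h(P) = (P² + P²) + P = 2*P² + P = P + 2*P²)
B = 389/50 (B = 389*(1/50) = 389/50 ≈ 7.7800)
B*(h(14) + w(-1, 2)) = 389*(14*(1 + 2*14) + (-1 + 2²))/50 = 389*(14*(1 + 28) + (-1 + 4))/50 = 389*(14*29 + 3)/50 = 389*(406 + 3)/50 = (389/50)*409 = 159101/50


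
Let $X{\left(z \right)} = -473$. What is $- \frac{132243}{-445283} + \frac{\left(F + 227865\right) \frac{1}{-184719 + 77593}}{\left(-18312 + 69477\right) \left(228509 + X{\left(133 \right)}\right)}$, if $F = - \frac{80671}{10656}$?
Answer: $\frac{1761319674345155439684893}{5930640631510627815717120} \approx 0.29699$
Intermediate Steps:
$F = - \frac{80671}{10656}$ ($F = \left(-80671\right) \frac{1}{10656} = - \frac{80671}{10656} \approx -7.5705$)
$- \frac{132243}{-445283} + \frac{\left(F + 227865\right) \frac{1}{-184719 + 77593}}{\left(-18312 + 69477\right) \left(228509 + X{\left(133 \right)}\right)} = - \frac{132243}{-445283} + \frac{\left(- \frac{80671}{10656} + 227865\right) \frac{1}{-184719 + 77593}}{\left(-18312 + 69477\right) \left(228509 - 473\right)} = \left(-132243\right) \left(- \frac{1}{445283}\right) + \frac{\frac{2428048769}{10656} \frac{1}{-107126}}{51165 \cdot 228036} = \frac{132243}{445283} + \frac{\frac{2428048769}{10656} \left(- \frac{1}{107126}\right)}{11667461940} = \frac{132243}{445283} - \frac{2428048769}{13318812152070992640} = \frac{1761319674345155439684893}{5930640631510627815717120}$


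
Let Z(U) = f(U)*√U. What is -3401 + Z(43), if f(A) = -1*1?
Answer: -3401 - √43 ≈ -3407.6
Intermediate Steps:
f(A) = -1
Z(U) = -√U
-3401 + Z(43) = -3401 - √43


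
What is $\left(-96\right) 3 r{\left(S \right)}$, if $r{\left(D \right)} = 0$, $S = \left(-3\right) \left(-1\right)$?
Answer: $0$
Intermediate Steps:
$S = 3$
$\left(-96\right) 3 r{\left(S \right)} = \left(-96\right) 3 \cdot 0 = \left(-288\right) 0 = 0$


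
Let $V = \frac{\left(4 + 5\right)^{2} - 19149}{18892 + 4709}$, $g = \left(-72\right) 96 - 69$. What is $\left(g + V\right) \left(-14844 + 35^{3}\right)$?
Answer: $- \frac{1539627426373}{7867} \approx -1.9571 \cdot 10^{8}$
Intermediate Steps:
$g = -6981$ ($g = -6912 - 69 = -6981$)
$V = - \frac{6356}{7867}$ ($V = \frac{9^{2} - 19149}{23601} = \left(81 - 19149\right) \frac{1}{23601} = \left(-19068\right) \frac{1}{23601} = - \frac{6356}{7867} \approx -0.80793$)
$\left(g + V\right) \left(-14844 + 35^{3}\right) = \left(-6981 - \frac{6356}{7867}\right) \left(-14844 + 35^{3}\right) = - \frac{54925883 \left(-14844 + 42875\right)}{7867} = \left(- \frac{54925883}{7867}\right) 28031 = - \frac{1539627426373}{7867}$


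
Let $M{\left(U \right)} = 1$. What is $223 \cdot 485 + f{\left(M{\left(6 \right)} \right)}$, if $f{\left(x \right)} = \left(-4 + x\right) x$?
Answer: $108152$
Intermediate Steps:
$f{\left(x \right)} = x \left(-4 + x\right)$
$223 \cdot 485 + f{\left(M{\left(6 \right)} \right)} = 223 \cdot 485 + 1 \left(-4 + 1\right) = 108155 + 1 \left(-3\right) = 108155 - 3 = 108152$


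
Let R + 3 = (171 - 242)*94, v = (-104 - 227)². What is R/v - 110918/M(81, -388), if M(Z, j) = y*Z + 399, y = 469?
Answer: -6204301837/2102913834 ≈ -2.9503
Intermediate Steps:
M(Z, j) = 399 + 469*Z (M(Z, j) = 469*Z + 399 = 399 + 469*Z)
v = 109561 (v = (-331)² = 109561)
R = -6677 (R = -3 + (171 - 242)*94 = -3 - 71*94 = -3 - 6674 = -6677)
R/v - 110918/M(81, -388) = -6677/109561 - 110918/(399 + 469*81) = -6677*1/109561 - 110918/(399 + 37989) = -6677/109561 - 110918/38388 = -6677/109561 - 110918*1/38388 = -6677/109561 - 55459/19194 = -6204301837/2102913834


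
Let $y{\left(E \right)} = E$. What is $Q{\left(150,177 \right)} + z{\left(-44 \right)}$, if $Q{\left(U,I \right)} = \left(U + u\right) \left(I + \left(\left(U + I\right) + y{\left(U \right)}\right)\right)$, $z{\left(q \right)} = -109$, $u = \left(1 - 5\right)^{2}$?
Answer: $108455$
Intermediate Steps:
$u = 16$ ($u = \left(-4\right)^{2} = 16$)
$Q{\left(U,I \right)} = \left(16 + U\right) \left(2 I + 2 U\right)$ ($Q{\left(U,I \right)} = \left(U + 16\right) \left(I + \left(\left(U + I\right) + U\right)\right) = \left(16 + U\right) \left(I + \left(\left(I + U\right) + U\right)\right) = \left(16 + U\right) \left(I + \left(I + 2 U\right)\right) = \left(16 + U\right) \left(2 I + 2 U\right)$)
$Q{\left(150,177 \right)} + z{\left(-44 \right)} = \left(2 \cdot 150^{2} + 32 \cdot 177 + 32 \cdot 150 + 2 \cdot 177 \cdot 150\right) - 109 = \left(2 \cdot 22500 + 5664 + 4800 + 53100\right) - 109 = \left(45000 + 5664 + 4800 + 53100\right) - 109 = 108564 - 109 = 108455$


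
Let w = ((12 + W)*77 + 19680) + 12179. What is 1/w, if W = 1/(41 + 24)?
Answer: 65/2130972 ≈ 3.0503e-5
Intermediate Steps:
W = 1/65 ≈ 0.015385
w = 2130972/65 (w = ((12 + 1/65)*77 + 19680) + 12179 = ((781/65)*77 + 19680) + 12179 = (60137/65 + 19680) + 12179 = 1339337/65 + 12179 = 2130972/65 ≈ 32784.)
1/w = 1/(2130972/65) = 65/2130972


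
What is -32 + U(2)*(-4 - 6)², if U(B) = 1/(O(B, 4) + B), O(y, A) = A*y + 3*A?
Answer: -302/11 ≈ -27.455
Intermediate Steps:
O(y, A) = 3*A + A*y
U(B) = 1/(12 + 5*B) (U(B) = 1/(4*(3 + B) + B) = 1/((12 + 4*B) + B) = 1/(12 + 5*B))
-32 + U(2)*(-4 - 6)² = -32 + (-4 - 6)²/(12 + 5*2) = -32 + (-10)²/(12 + 10) = -32 + 100/22 = -32 + (1/22)*100 = -32 + 50/11 = -302/11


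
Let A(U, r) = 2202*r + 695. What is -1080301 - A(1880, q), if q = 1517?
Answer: -4421430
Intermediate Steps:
A(U, r) = 695 + 2202*r
-1080301 - A(1880, q) = -1080301 - (695 + 2202*1517) = -1080301 - (695 + 3340434) = -1080301 - 1*3341129 = -1080301 - 3341129 = -4421430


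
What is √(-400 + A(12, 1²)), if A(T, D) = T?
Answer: 2*I*√97 ≈ 19.698*I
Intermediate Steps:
√(-400 + A(12, 1²)) = √(-400 + 12) = √(-388) = 2*I*√97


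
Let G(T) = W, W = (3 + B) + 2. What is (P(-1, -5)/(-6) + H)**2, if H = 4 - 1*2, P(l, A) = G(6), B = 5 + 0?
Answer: 1/9 ≈ 0.11111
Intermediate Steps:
B = 5
W = 10 (W = (3 + 5) + 2 = 8 + 2 = 10)
G(T) = 10
P(l, A) = 10
H = 2 (H = 4 - 2 = 2)
(P(-1, -5)/(-6) + H)**2 = (10/(-6) + 2)**2 = (10*(-1/6) + 2)**2 = (-5/3 + 2)**2 = (1/3)**2 = 1/9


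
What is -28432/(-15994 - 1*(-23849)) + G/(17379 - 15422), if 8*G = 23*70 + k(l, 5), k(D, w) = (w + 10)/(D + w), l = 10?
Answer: -432476987/122977880 ≈ -3.5167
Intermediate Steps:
k(D, w) = (10 + w)/(D + w)
G = 1611/8 (G = (23*70 + (10 + 5)/(10 + 5))/8 = (1610 + 15/15)/8 = (1610 + (1/15)*15)/8 = (1610 + 1)/8 = (⅛)*1611 = 1611/8 ≈ 201.38)
-28432/(-15994 - 1*(-23849)) + G/(17379 - 15422) = -28432/(-15994 - 1*(-23849)) + 1611/(8*(17379 - 15422)) = -28432/(-15994 + 23849) + (1611/8)/1957 = -28432/7855 + (1611/8)*(1/1957) = -28432*1/7855 + 1611/15656 = -28432/7855 + 1611/15656 = -432476987/122977880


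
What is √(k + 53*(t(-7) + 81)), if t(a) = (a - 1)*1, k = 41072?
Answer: √44941 ≈ 211.99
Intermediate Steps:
t(a) = -1 + a (t(a) = (-1 + a)*1 = -1 + a)
√(k + 53*(t(-7) + 81)) = √(41072 + 53*((-1 - 7) + 81)) = √(41072 + 53*(-8 + 81)) = √(41072 + 53*73) = √(41072 + 3869) = √44941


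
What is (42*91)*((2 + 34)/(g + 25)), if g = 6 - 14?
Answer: 137592/17 ≈ 8093.6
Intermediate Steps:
g = -8
(42*91)*((2 + 34)/(g + 25)) = (42*91)*((2 + 34)/(-8 + 25)) = 3822*(36/17) = 137592/17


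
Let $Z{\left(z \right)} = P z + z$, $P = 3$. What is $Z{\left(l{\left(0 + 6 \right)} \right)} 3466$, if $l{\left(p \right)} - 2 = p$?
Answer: $110912$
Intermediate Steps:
$l{\left(p \right)} = 2 + p$
$Z{\left(z \right)} = 4 z$ ($Z{\left(z \right)} = 3 z + z = 4 z$)
$Z{\left(l{\left(0 + 6 \right)} \right)} 3466 = 4 \left(2 + \left(0 + 6\right)\right) 3466 = 4 \left(2 + 6\right) 3466 = 4 \cdot 8 \cdot 3466 = 32 \cdot 3466 = 110912$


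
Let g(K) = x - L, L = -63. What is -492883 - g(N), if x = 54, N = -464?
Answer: -493000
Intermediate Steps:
g(K) = 117 (g(K) = 54 - 1*(-63) = 54 + 63 = 117)
-492883 - g(N) = -492883 - 1*117 = -492883 - 117 = -493000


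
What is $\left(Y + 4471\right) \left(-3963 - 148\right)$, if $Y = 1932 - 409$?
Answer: $-24641334$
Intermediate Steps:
$Y = 1523$
$\left(Y + 4471\right) \left(-3963 - 148\right) = \left(1523 + 4471\right) \left(-3963 - 148\right) = 5994 \left(-4111\right) = -24641334$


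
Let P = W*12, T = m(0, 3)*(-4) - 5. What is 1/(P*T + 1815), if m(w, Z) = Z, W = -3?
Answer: 1/2427 ≈ 0.00041203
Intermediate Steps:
T = -17 (T = 3*(-4) - 5 = -12 - 5 = -17)
P = -36 (P = -3*12 = -36)
1/(P*T + 1815) = 1/(-36*(-17) + 1815) = 1/(612 + 1815) = 1/2427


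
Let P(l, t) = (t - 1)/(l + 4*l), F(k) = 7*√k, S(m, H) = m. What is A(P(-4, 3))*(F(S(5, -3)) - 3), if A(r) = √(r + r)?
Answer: I*(35 - 3*√5)/5 ≈ 5.6584*I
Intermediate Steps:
P(l, t) = (-1 + t)/(5*l) (P(l, t) = (-1 + t)/((5*l)) = (-1 + t)*(1/(5*l)) = (-1 + t)/(5*l))
A(r) = √2*√r (A(r) = √(2*r) = √2*√r)
A(P(-4, 3))*(F(S(5, -3)) - 3) = (√2*√((⅕)*(-1 + 3)/(-4)))*(7*√5 - 3) = (√2*√((⅕)*(-¼)*2))*(-3 + 7*√5) = (√2*√(-⅒))*(-3 + 7*√5) = (√2*(I*√10/10))*(-3 + 7*√5) = (I*√5/5)*(-3 + 7*√5) = I*√5*(-3 + 7*√5)/5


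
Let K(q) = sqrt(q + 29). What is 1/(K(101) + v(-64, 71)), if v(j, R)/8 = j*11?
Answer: -2816/15859647 - sqrt(130)/31719294 ≈ -0.00017792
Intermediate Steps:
K(q) = sqrt(29 + q)
v(j, R) = 88*j (v(j, R) = 8*(j*11) = 8*(11*j) = 88*j)
1/(K(101) + v(-64, 71)) = 1/(sqrt(29 + 101) + 88*(-64)) = 1/(sqrt(130) - 5632) = 1/(-5632 + sqrt(130))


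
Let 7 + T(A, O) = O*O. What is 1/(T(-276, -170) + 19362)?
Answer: 1/48255 ≈ 2.0723e-5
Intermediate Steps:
T(A, O) = -7 + O² (T(A, O) = -7 + O*O = -7 + O²)
1/(T(-276, -170) + 19362) = 1/((-7 + (-170)²) + 19362) = 1/((-7 + 28900) + 19362) = 1/(28893 + 19362) = 1/48255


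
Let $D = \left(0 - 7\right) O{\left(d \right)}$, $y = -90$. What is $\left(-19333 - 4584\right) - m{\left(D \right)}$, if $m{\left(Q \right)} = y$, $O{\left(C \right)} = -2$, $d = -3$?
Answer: $-23827$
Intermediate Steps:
$D = 14$ ($D = \left(0 - 7\right) \left(-2\right) = \left(-7\right) \left(-2\right) = 14$)
$m{\left(Q \right)} = -90$
$\left(-19333 - 4584\right) - m{\left(D \right)} = \left(-19333 - 4584\right) - -90 = -23917 + 90 = -23827$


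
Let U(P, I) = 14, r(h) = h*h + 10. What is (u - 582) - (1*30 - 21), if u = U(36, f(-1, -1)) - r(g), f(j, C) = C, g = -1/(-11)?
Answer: -71028/121 ≈ -587.01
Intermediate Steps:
g = 1/11 (g = -1*(-1/11) = 1/11 ≈ 0.090909)
r(h) = 10 + h**2 (r(h) = h**2 + 10 = 10 + h**2)
u = 483/121 (u = 14 - (10 + (1/11)**2) = 14 - (10 + 1/121) = 14 - 1*1211/121 = 14 - 1211/121 = 483/121 ≈ 3.9917)
(u - 582) - (1*30 - 21) = (483/121 - 582) - (1*30 - 21) = -69939/121 - (30 - 21) = -69939/121 - 1*9 = -69939/121 - 9 = -71028/121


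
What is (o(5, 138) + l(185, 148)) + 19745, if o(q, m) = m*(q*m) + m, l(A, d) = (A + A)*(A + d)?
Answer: 238313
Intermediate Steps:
l(A, d) = 2*A*(A + d) (l(A, d) = (2*A)*(A + d) = 2*A*(A + d))
o(q, m) = m + q*m**2 (o(q, m) = m*(m*q) + m = q*m**2 + m = m + q*m**2)
(o(5, 138) + l(185, 148)) + 19745 = (138*(1 + 138*5) + 2*185*(185 + 148)) + 19745 = (138*(1 + 690) + 2*185*333) + 19745 = (138*691 + 123210) + 19745 = (95358 + 123210) + 19745 = 218568 + 19745 = 238313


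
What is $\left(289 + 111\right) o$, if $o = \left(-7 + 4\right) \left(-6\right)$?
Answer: $7200$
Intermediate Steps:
$o = 18$ ($o = \left(-3\right) \left(-6\right) = 18$)
$\left(289 + 111\right) o = \left(289 + 111\right) 18 = 400 \cdot 18 = 7200$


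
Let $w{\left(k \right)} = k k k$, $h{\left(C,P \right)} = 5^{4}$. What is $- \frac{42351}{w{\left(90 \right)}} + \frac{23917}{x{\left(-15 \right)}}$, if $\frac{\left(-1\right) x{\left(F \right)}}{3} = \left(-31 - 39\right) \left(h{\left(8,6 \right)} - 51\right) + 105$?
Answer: $\frac{54861529}{389529000} \approx 0.14084$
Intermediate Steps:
$h{\left(C,P \right)} = 625$
$x{\left(F \right)} = 120225$ ($x{\left(F \right)} = - 3 \left(\left(-31 - 39\right) \left(625 - 51\right) + 105\right) = - 3 \left(\left(-70\right) 574 + 105\right) = - 3 \left(-40180 + 105\right) = \left(-3\right) \left(-40075\right) = 120225$)
$w{\left(k \right)} = k^{3}$ ($w{\left(k \right)} = k^{2} k = k^{3}$)
$- \frac{42351}{w{\left(90 \right)}} + \frac{23917}{x{\left(-15 \right)}} = - \frac{42351}{90^{3}} + \frac{23917}{120225} = - \frac{42351}{729000} + 23917 \cdot \frac{1}{120225} = \left(-42351\right) \frac{1}{729000} + \frac{23917}{120225} = - \frac{14117}{243000} + \frac{23917}{120225} = \frac{54861529}{389529000}$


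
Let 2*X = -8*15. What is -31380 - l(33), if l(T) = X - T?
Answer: -31287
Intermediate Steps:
X = -60 (X = (-8*15)/2 = (½)*(-120) = -60)
l(T) = -60 - T
-31380 - l(33) = -31380 - (-60 - 1*33) = -31380 - (-60 - 33) = -31380 - 1*(-93) = -31380 + 93 = -31287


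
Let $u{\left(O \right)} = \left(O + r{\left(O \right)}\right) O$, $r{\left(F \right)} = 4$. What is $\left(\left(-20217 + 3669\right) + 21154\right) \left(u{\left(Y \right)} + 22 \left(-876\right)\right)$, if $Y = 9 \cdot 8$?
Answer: $-63562800$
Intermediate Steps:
$Y = 72$
$u{\left(O \right)} = O \left(4 + O\right)$ ($u{\left(O \right)} = \left(O + 4\right) O = \left(4 + O\right) O = O \left(4 + O\right)$)
$\left(\left(-20217 + 3669\right) + 21154\right) \left(u{\left(Y \right)} + 22 \left(-876\right)\right) = \left(\left(-20217 + 3669\right) + 21154\right) \left(72 \left(4 + 72\right) + 22 \left(-876\right)\right) = \left(-16548 + 21154\right) \left(72 \cdot 76 - 19272\right) = 4606 \left(5472 - 19272\right) = 4606 \left(-13800\right) = -63562800$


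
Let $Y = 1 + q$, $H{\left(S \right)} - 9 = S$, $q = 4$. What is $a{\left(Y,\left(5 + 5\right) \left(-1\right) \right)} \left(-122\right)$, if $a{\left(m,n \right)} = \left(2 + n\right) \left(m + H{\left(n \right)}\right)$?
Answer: $3904$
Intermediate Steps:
$H{\left(S \right)} = 9 + S$
$Y = 5$ ($Y = 1 + 4 = 5$)
$a{\left(m,n \right)} = \left(2 + n\right) \left(9 + m + n\right)$ ($a{\left(m,n \right)} = \left(2 + n\right) \left(m + \left(9 + n\right)\right) = \left(2 + n\right) \left(9 + m + n\right)$)
$a{\left(Y,\left(5 + 5\right) \left(-1\right) \right)} \left(-122\right) = \left(18 + \left(\left(5 + 5\right) \left(-1\right)\right)^{2} + 2 \cdot 5 + 11 \left(5 + 5\right) \left(-1\right) + 5 \left(5 + 5\right) \left(-1\right)\right) \left(-122\right) = \left(18 + \left(10 \left(-1\right)\right)^{2} + 10 + 11 \cdot 10 \left(-1\right) + 5 \cdot 10 \left(-1\right)\right) \left(-122\right) = \left(18 + \left(-10\right)^{2} + 10 + 11 \left(-10\right) + 5 \left(-10\right)\right) \left(-122\right) = \left(18 + 100 + 10 - 110 - 50\right) \left(-122\right) = \left(-32\right) \left(-122\right) = 3904$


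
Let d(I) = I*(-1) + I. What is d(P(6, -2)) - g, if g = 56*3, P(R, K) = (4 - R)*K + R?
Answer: -168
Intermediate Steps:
P(R, K) = R + K*(4 - R) (P(R, K) = K*(4 - R) + R = R + K*(4 - R))
g = 168
d(I) = 0 (d(I) = -I + I = 0)
d(P(6, -2)) - g = 0 - 1*168 = 0 - 168 = -168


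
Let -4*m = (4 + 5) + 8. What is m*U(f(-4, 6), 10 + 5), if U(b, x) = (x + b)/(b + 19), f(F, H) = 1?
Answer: -17/5 ≈ -3.4000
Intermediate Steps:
U(b, x) = (b + x)/(19 + b)
m = -17/4 (m = -((4 + 5) + 8)/4 = -(9 + 8)/4 = -¼*17 = -17/4 ≈ -4.2500)
m*U(f(-4, 6), 10 + 5) = -17*(1 + (10 + 5))/(4*(19 + 1)) = -17*(1 + 15)/(4*20) = -17*16/80 = -17/4*⅘ = -17/5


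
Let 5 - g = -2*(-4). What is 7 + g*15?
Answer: -38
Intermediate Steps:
g = -3 (g = 5 - (-2)*(-4) = 5 - 1*8 = 5 - 8 = -3)
7 + g*15 = 7 - 3*15 = 7 - 45 = -38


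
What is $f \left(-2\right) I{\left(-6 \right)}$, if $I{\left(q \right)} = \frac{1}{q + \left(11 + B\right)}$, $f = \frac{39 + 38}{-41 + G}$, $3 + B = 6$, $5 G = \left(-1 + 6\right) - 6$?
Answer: $\frac{385}{824} \approx 0.46723$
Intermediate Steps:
$G = - \frac{1}{5}$ ($G = \frac{\left(-1 + 6\right) - 6}{5} = \frac{5 - 6}{5} = \frac{1}{5} \left(-1\right) = - \frac{1}{5} \approx -0.2$)
$B = 3$ ($B = -3 + 6 = 3$)
$f = - \frac{385}{206}$ ($f = \frac{39 + 38}{-41 - \frac{1}{5}} = \frac{77}{- \frac{206}{5}} = 77 \left(- \frac{5}{206}\right) = - \frac{385}{206} \approx -1.8689$)
$I{\left(q \right)} = \frac{1}{14 + q}$ ($I{\left(q \right)} = \frac{1}{q + \left(11 + 3\right)} = \frac{1}{q + 14} = \frac{1}{14 + q}$)
$f \left(-2\right) I{\left(-6 \right)} = \frac{\left(- \frac{385}{206}\right) \left(-2\right)}{14 - 6} = \frac{385}{103 \cdot 8} = \frac{385}{103} \cdot \frac{1}{8} = \frac{385}{824}$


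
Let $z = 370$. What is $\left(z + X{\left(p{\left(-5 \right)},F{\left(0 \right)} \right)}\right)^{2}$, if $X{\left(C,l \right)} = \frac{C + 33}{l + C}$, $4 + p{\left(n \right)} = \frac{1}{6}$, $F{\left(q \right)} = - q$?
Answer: $\frac{69472225}{529} \approx 1.3133 \cdot 10^{5}$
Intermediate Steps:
$p{\left(n \right)} = - \frac{23}{6}$ ($p{\left(n \right)} = -4 + \frac{1}{6} = - \frac{23}{6}$)
$X{\left(C,l \right)} = \frac{33 + C}{C + l}$
$\left(z + X{\left(p{\left(-5 \right)},F{\left(0 \right)} \right)}\right)^{2} = \left(370 + \frac{33 - \frac{23}{6}}{- \frac{23}{6} - 0}\right)^{2} = \left(370 + \frac{1}{- \frac{23}{6} + 0} \cdot \frac{175}{6}\right)^{2} = \left(370 + \frac{1}{- \frac{23}{6}} \cdot \frac{175}{6}\right)^{2} = \left(370 - \frac{175}{23}\right)^{2} = \left(\frac{8335}{23}\right)^{2} = \frac{69472225}{529}$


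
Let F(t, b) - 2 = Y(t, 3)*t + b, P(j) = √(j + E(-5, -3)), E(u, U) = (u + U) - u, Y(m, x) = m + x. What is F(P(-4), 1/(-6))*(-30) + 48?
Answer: 203 - 90*I*√7 ≈ 203.0 - 238.12*I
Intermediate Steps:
E(u, U) = U (E(u, U) = (U + u) - u = U)
P(j) = √(-3 + j) (P(j) = √(j - 3) = √(-3 + j))
F(t, b) = 2 + b + t*(3 + t) (F(t, b) = 2 + ((t + 3)*t + b) = 2 + ((3 + t)*t + b) = 2 + (t*(3 + t) + b) = 2 + (b + t*(3 + t)) = 2 + b + t*(3 + t))
F(P(-4), 1/(-6))*(-30) + 48 = (2 + 1/(-6) + √(-3 - 4)*(3 + √(-3 - 4)))*(-30) + 48 = (2 - ⅙ + √(-7)*(3 + √(-7)))*(-30) + 48 = (2 - ⅙ + (I*√7)*(3 + I*√7))*(-30) + 48 = (2 - ⅙ + I*√7*(3 + I*√7))*(-30) + 48 = (11/6 + I*√7*(3 + I*√7))*(-30) + 48 = (-55 - 30*I*√7*(3 + I*√7)) + 48 = -7 - 30*I*√7*(3 + I*√7)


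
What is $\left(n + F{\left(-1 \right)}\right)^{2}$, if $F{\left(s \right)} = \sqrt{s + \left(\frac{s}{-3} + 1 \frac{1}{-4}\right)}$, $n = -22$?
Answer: $\frac{\left(132 - i \sqrt{33}\right)^{2}}{36} \approx 483.08 - 42.127 i$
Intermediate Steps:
$F{\left(s \right)} = \sqrt{- \frac{1}{4} + \frac{2 s}{3}}$ ($F{\left(s \right)} = \sqrt{s + \left(s \left(- \frac{1}{3}\right) + 1 \left(- \frac{1}{4}\right)\right)} = \sqrt{s - \left(\frac{1}{4} + \frac{s}{3}\right)} = \sqrt{- \frac{1}{4} + \frac{2 s}{3}}$)
$\left(n + F{\left(-1 \right)}\right)^{2} = \left(-22 + \frac{\sqrt{-9 + 24 \left(-1\right)}}{6}\right)^{2} = \left(-22 + \frac{\sqrt{-9 - 24}}{6}\right)^{2} = \left(-22 + \frac{\sqrt{-33}}{6}\right)^{2} = \left(-22 + \frac{i \sqrt{33}}{6}\right)^{2}$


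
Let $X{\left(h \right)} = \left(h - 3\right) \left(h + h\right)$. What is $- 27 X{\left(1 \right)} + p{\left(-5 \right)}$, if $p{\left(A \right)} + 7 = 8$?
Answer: $109$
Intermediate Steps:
$X{\left(h \right)} = 2 h \left(-3 + h\right)$ ($X{\left(h \right)} = \left(-3 + h\right) 2 h = 2 h \left(-3 + h\right)$)
$p{\left(A \right)} = 1$ ($p{\left(A \right)} = -7 + 8 = 1$)
$- 27 X{\left(1 \right)} + p{\left(-5 \right)} = - 27 \cdot 2 \cdot 1 \left(-3 + 1\right) + 1 = - 27 \cdot 2 \cdot 1 \left(-2\right) + 1 = \left(-27\right) \left(-4\right) + 1 = 108 + 1 = 109$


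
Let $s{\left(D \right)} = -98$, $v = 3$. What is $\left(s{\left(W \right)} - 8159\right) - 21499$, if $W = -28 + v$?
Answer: $-29756$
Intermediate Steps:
$W = -25$ ($W = -28 + 3 = -25$)
$\left(s{\left(W \right)} - 8159\right) - 21499 = \left(-98 - 8159\right) - 21499 = -8257 - 21499 = -29756$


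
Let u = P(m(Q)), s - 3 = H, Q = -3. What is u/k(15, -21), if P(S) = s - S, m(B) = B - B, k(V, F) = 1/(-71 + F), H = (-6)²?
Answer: -3588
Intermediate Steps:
H = 36
s = 39 (s = 3 + 36 = 39)
m(B) = 0
P(S) = 39 - S
u = 39 (u = 39 - 1*0 = 39 + 0 = 39)
u/k(15, -21) = 39/(1/(-71 - 21)) = 39/(1/(-92)) = 39/(-1/92) = 39*(-92) = -3588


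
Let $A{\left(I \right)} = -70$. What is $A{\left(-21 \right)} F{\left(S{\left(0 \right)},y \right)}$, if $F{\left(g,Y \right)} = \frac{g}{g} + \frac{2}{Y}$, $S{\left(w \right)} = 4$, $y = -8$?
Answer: $- \frac{105}{2} \approx -52.5$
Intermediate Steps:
$F{\left(g,Y \right)} = 1 + \frac{2}{Y}$
$A{\left(-21 \right)} F{\left(S{\left(0 \right)},y \right)} = - 70 \frac{2 - 8}{-8} = - 70 \left(\left(- \frac{1}{8}\right) \left(-6\right)\right) = \left(-70\right) \frac{3}{4} = - \frac{105}{2}$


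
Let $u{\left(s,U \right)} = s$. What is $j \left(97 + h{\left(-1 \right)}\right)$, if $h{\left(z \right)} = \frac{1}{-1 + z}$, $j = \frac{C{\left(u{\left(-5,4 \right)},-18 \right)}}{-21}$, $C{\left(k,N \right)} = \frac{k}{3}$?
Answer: $\frac{965}{126} \approx 7.6587$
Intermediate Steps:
$C{\left(k,N \right)} = \frac{k}{3}$ ($C{\left(k,N \right)} = k \frac{1}{3} = \frac{k}{3}$)
$j = \frac{5}{63}$ ($j = \frac{\frac{1}{3} \left(-5\right)}{-21} = \left(- \frac{5}{3}\right) \left(- \frac{1}{21}\right) = \frac{5}{63} \approx 0.079365$)
$j \left(97 + h{\left(-1 \right)}\right) = \frac{5 \left(97 + \frac{1}{-1 - 1}\right)}{63} = \frac{5 \left(97 + \frac{1}{-2}\right)}{63} = \frac{5 \left(97 - \frac{1}{2}\right)}{63} = \frac{5}{63} \cdot \frac{193}{2} = \frac{965}{126}$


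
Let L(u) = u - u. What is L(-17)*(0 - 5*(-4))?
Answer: 0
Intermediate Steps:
L(u) = 0
L(-17)*(0 - 5*(-4)) = 0*(0 - 5*(-4)) = 0*(0 + 20) = 0*20 = 0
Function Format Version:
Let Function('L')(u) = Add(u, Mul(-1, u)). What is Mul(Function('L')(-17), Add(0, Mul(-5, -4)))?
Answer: 0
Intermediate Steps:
Function('L')(u) = 0
Mul(Function('L')(-17), Add(0, Mul(-5, -4))) = Mul(0, Add(0, Mul(-5, -4))) = Mul(0, Add(0, 20)) = Mul(0, 20) = 0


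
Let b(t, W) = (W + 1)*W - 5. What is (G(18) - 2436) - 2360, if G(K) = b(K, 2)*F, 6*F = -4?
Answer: -14390/3 ≈ -4796.7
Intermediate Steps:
b(t, W) = -5 + W*(1 + W) (b(t, W) = (1 + W)*W - 5 = W*(1 + W) - 5 = -5 + W*(1 + W))
F = -2/3 (F = (1/6)*(-4) = -2/3 ≈ -0.66667)
G(K) = -2/3 (G(K) = (-5 + 2 + 2**2)*(-2/3) = (-5 + 2 + 4)*(-2/3) = 1*(-2/3) = -2/3)
(G(18) - 2436) - 2360 = (-2/3 - 2436) - 2360 = -7310/3 - 2360 = -14390/3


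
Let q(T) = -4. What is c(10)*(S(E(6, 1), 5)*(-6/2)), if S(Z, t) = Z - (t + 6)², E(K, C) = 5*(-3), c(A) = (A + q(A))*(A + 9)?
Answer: 46512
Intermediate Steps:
c(A) = (-4 + A)*(9 + A) (c(A) = (A - 4)*(A + 9) = (-4 + A)*(9 + A))
E(K, C) = -15
S(Z, t) = Z - (6 + t)²
c(10)*(S(E(6, 1), 5)*(-6/2)) = (-36 + 10² + 5*10)*((-15 - (6 + 5)²)*(-6/2)) = (-36 + 100 + 50)*((-15 - 1*11²)*(-6*½)) = 114*((-15 - 1*121)*(-3)) = 114*((-15 - 121)*(-3)) = 114*(-136*(-3)) = 114*408 = 46512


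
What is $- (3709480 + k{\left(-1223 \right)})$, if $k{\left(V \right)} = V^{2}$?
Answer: $-5205209$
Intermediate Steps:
$- (3709480 + k{\left(-1223 \right)}) = - (3709480 + \left(-1223\right)^{2}) = - (3709480 + 1495729) = \left(-1\right) 5205209 = -5205209$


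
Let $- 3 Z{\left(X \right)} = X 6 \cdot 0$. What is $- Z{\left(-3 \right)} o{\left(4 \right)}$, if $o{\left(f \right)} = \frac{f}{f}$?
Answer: $0$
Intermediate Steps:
$Z{\left(X \right)} = 0$ ($Z{\left(X \right)} = - \frac{X 6 \cdot 0}{3} = - \frac{6 X 0}{3} = \left(- \frac{1}{3}\right) 0 = 0$)
$o{\left(f \right)} = 1$
$- Z{\left(-3 \right)} o{\left(4 \right)} = - 0 \cdot 1 = \left(-1\right) 0 = 0$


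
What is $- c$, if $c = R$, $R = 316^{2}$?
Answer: $-99856$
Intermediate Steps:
$R = 99856$
$c = 99856$
$- c = \left(-1\right) 99856 = -99856$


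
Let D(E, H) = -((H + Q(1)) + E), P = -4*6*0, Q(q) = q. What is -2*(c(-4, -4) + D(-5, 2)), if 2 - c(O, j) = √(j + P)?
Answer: -8 + 4*I ≈ -8.0 + 4.0*I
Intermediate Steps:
P = 0 (P = -24*0 = 0)
c(O, j) = 2 - √j (c(O, j) = 2 - √(j + 0) = 2 - √j)
D(E, H) = -1 - E - H (D(E, H) = -((H + 1) + E) = -((1 + H) + E) = -(1 + E + H) = -1 - E - H)
-2*(c(-4, -4) + D(-5, 2)) = -2*((2 - √(-4)) + (-1 - 1*(-5) - 1*2)) = -2*((2 - 2*I) + (-1 + 5 - 2)) = -2*((2 - 2*I) + 2) = -2*(4 - 2*I) = -8 + 4*I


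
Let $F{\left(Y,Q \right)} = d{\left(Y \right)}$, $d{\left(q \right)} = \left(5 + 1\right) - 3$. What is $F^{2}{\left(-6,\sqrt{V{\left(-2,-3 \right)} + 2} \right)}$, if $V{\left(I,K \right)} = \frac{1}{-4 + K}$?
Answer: $9$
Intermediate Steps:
$d{\left(q \right)} = 3$ ($d{\left(q \right)} = 6 - 3 = 3$)
$F{\left(Y,Q \right)} = 3$
$F^{2}{\left(-6,\sqrt{V{\left(-2,-3 \right)} + 2} \right)} = 3^{2} = 9$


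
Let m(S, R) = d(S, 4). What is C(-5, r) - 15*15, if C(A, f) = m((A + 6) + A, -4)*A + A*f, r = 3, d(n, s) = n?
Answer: -220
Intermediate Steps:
m(S, R) = S
C(A, f) = A*f + A*(6 + 2*A) (C(A, f) = ((A + 6) + A)*A + A*f = ((6 + A) + A)*A + A*f = (6 + 2*A)*A + A*f = A*(6 + 2*A) + A*f = A*f + A*(6 + 2*A))
C(-5, r) - 15*15 = -5*(6 + 3 + 2*(-5)) - 15*15 = -5*(6 + 3 - 10) - 225 = -5*(-1) - 225 = 5 - 225 = -220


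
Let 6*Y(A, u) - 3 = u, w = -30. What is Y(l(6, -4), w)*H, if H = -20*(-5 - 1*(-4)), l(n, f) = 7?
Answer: -90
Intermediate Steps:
Y(A, u) = ½ + u/6
H = 20 (H = -20*(-5 + 4) = -20*(-1) = 20)
Y(l(6, -4), w)*H = (½ + (⅙)*(-30))*20 = (½ - 5)*20 = -9/2*20 = -90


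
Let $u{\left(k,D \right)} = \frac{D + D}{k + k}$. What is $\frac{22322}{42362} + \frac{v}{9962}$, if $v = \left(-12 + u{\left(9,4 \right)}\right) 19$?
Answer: $\frac{479409641}{949523049} \approx 0.5049$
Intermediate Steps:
$u{\left(k,D \right)} = \frac{D}{k}$ ($u{\left(k,D \right)} = \frac{2 D}{2 k} = 2 D \frac{1}{2 k} = \frac{D}{k}$)
$v = - \frac{1976}{9}$ ($v = \left(-12 + \frac{4}{9}\right) 19 = \left(- \frac{104}{9}\right) 19 = - \frac{1976}{9} \approx -219.56$)
$\frac{22322}{42362} + \frac{v}{9962} = \frac{22322}{42362} - \frac{1976}{9 \cdot 9962} = 22322 \cdot \frac{1}{42362} - \frac{988}{44829} = \frac{11161}{21181} - \frac{988}{44829} = \frac{479409641}{949523049}$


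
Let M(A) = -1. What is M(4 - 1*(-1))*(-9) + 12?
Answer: 21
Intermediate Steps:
M(4 - 1*(-1))*(-9) + 12 = -1*(-9) + 12 = 9 + 12 = 21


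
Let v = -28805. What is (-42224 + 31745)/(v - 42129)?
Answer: 10479/70934 ≈ 0.14773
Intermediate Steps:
(-42224 + 31745)/(v - 42129) = (-42224 + 31745)/(-28805 - 42129) = -10479/(-70934) = -10479*(-1/70934) = 10479/70934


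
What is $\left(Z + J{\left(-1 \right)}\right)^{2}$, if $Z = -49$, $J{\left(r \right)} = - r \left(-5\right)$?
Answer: $2916$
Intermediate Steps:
$J{\left(r \right)} = 5 r$
$\left(Z + J{\left(-1 \right)}\right)^{2} = \left(-49 + 5 \left(-1\right)\right)^{2} = \left(-49 - 5\right)^{2} = \left(-54\right)^{2} = 2916$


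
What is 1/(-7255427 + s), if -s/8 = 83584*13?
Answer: -1/15948163 ≈ -6.2703e-8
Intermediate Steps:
s = -8692736 (s = -668672*13 = -8*1086592 = -8692736)
1/(-7255427 + s) = 1/(-7255427 - 8692736) = 1/(-15948163) = -1/15948163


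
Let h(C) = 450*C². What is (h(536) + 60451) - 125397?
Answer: 129218254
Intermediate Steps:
(h(536) + 60451) - 125397 = (450*536² + 60451) - 125397 = (450*287296 + 60451) - 125397 = (129283200 + 60451) - 125397 = 129343651 - 125397 = 129218254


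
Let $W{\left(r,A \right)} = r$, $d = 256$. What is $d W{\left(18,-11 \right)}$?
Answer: $4608$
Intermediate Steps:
$d W{\left(18,-11 \right)} = 256 \cdot 18 = 4608$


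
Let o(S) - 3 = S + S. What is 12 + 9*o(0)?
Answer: 39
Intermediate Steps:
o(S) = 3 + 2*S (o(S) = 3 + (S + S) = 3 + 2*S)
12 + 9*o(0) = 12 + 9*(3 + 2*0) = 12 + 9*(3 + 0) = 12 + 9*3 = 12 + 27 = 39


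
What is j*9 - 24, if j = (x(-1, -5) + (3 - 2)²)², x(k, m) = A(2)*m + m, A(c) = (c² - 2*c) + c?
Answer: 1740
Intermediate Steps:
A(c) = c² - c
x(k, m) = 3*m (x(k, m) = (2*(-1 + 2))*m + m = (2*1)*m + m = 2*m + m = 3*m)
j = 196 (j = (3*(-5) + (3 - 2)²)² = (-15 + 1²)² = (-15 + 1)² = (-14)² = 196)
j*9 - 24 = 196*9 - 24 = 1764 - 24 = 1740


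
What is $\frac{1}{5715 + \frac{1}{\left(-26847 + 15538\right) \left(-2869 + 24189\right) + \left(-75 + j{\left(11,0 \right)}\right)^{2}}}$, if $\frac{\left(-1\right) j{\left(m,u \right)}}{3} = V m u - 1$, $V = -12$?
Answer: $\frac{241102696}{1377901907639} \approx 0.00017498$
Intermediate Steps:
$j{\left(m,u \right)} = 3 + 36 m u$ ($j{\left(m,u \right)} = - 3 \left(- 12 m u - 1\right) = - 3 \left(-1 - 12 m u\right) = 3 + 36 m u$)
$\frac{1}{5715 + \frac{1}{\left(-26847 + 15538\right) \left(-2869 + 24189\right) + \left(-75 + j{\left(11,0 \right)}\right)^{2}}} = \frac{1}{5715 + \frac{1}{\left(-26847 + 15538\right) \left(-2869 + 24189\right) + \left(-75 + \left(3 + 36 \cdot 11 \cdot 0\right)\right)^{2}}} = \frac{1}{5715 + \frac{1}{\left(-11309\right) 21320 + \left(-75 + \left(3 + 0\right)\right)^{2}}} = \frac{1}{5715 + \frac{1}{-241107880 + \left(-75 + 3\right)^{2}}} = \frac{1}{5715 + \frac{1}{-241107880 + \left(-72\right)^{2}}} = \frac{1}{5715 + \frac{1}{-241107880 + 5184}} = \frac{1}{5715 + \frac{1}{-241102696}} = \frac{1}{5715 - \frac{1}{241102696}} = \frac{1}{\frac{1377901907639}{241102696}} = \frac{241102696}{1377901907639}$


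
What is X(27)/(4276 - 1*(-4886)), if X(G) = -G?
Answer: -3/1018 ≈ -0.0029470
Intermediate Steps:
X(27)/(4276 - 1*(-4886)) = (-1*27)/(4276 - 1*(-4886)) = -27/(4276 + 4886) = -27/9162 = -27*1/9162 = -3/1018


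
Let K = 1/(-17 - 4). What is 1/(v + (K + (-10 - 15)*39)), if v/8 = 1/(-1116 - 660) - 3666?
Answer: -518/15696981 ≈ -3.3000e-5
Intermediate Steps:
K = -1/21 (K = 1/(-21) = -1/21 ≈ -0.047619)
v = -6510817/222 (v = 8*(1/(-1116 - 660) - 3666) = 8*(1/(-1776) - 3666) = 8*(-1/1776 - 3666) = 8*(-6510817/1776) = -6510817/222 ≈ -29328.)
1/(v + (K + (-10 - 15)*39)) = 1/(-6510817/222 + (-1/21 + (-10 - 15)*39)) = 1/(-6510817/222 + (-1/21 - 25*39)) = 1/(-6510817/222 + (-1/21 - 975)) = 1/(-6510817/222 - 20476/21) = 1/(-15696981/518) = -518/15696981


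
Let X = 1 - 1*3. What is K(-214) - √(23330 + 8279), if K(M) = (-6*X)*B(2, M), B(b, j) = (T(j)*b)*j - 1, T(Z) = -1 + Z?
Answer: 1104228 - √31609 ≈ 1.1041e+6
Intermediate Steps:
X = -2 (X = 1 - 3 = -2)
B(b, j) = -1 + b*j*(-1 + j) (B(b, j) = ((-1 + j)*b)*j - 1 = (b*(-1 + j))*j - 1 = b*j*(-1 + j) - 1 = -1 + b*j*(-1 + j))
K(M) = -12 + 24*M*(-1 + M) (K(M) = (-6*(-2))*(-1 + 2*M*(-1 + M)) = 12*(-1 + 2*M*(-1 + M)) = -12 + 24*M*(-1 + M))
K(-214) - √(23330 + 8279) = (-12 + 24*(-214)*(-1 - 214)) - √(23330 + 8279) = (-12 + 24*(-214)*(-215)) - √31609 = (-12 + 1104240) - √31609 = 1104228 - √31609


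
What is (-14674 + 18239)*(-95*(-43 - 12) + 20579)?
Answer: 91991260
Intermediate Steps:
(-14674 + 18239)*(-95*(-43 - 12) + 20579) = 3565*(-95*(-55) + 20579) = 3565*(5225 + 20579) = 3565*25804 = 91991260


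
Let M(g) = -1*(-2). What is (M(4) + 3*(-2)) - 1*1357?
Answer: -1361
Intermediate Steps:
M(g) = 2
(M(4) + 3*(-2)) - 1*1357 = (2 + 3*(-2)) - 1*1357 = (2 - 6) - 1357 = -4 - 1357 = -1361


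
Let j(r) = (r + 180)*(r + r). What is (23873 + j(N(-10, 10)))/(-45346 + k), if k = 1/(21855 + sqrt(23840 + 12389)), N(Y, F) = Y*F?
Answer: -170509238144177753/982079500201124277 + 7873*sqrt(36229)/982079500201124277 ≈ -0.17362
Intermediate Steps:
N(Y, F) = F*Y
j(r) = 2*r*(180 + r) (j(r) = (180 + r)*(2*r) = 2*r*(180 + r))
k = 1/(21855 + sqrt(36229)) ≈ 4.5361e-5
(23873 + j(N(-10, 10)))/(-45346 + k) = (23873 + 2*(10*(-10))*(180 + 10*(-10)))/(-45346 + (21855/477604796 - sqrt(36229)/477604796)) = (23873 + 2*(-100)*(180 - 100))/(-21657467057561/477604796 - sqrt(36229)/477604796) = (23873 + 2*(-100)*80)/(-21657467057561/477604796 - sqrt(36229)/477604796) = (23873 - 16000)/(-21657467057561/477604796 - sqrt(36229)/477604796) = 7873/(-21657467057561/477604796 - sqrt(36229)/477604796)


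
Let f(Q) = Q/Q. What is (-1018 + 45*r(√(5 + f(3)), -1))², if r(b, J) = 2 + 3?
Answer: 628849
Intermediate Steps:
f(Q) = 1
r(b, J) = 5
(-1018 + 45*r(√(5 + f(3)), -1))² = (-1018 + 45*5)² = (-1018 + 225)² = (-793)² = 628849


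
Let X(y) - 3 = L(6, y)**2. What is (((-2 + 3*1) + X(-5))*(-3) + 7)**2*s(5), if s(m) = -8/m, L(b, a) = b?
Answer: -102152/5 ≈ -20430.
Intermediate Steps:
X(y) = 39 (X(y) = 3 + 6**2 = 3 + 36 = 39)
(((-2 + 3*1) + X(-5))*(-3) + 7)**2*s(5) = (((-2 + 3*1) + 39)*(-3) + 7)**2*(-8/5) = (((-2 + 3) + 39)*(-3) + 7)**2*(-8*1/5) = ((1 + 39)*(-3) + 7)**2*(-8/5) = (40*(-3) + 7)**2*(-8/5) = (-120 + 7)**2*(-8/5) = (-113)**2*(-8/5) = 12769*(-8/5) = -102152/5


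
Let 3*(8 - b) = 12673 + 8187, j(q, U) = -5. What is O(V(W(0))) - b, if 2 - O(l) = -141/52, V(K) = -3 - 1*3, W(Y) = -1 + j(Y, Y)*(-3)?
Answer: 1084207/156 ≈ 6950.0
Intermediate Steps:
W(Y) = 14 (W(Y) = -1 - 5*(-3) = -1 + 15 = 14)
V(K) = -6 (V(K) = -3 - 3 = -6)
O(l) = 245/52 (O(l) = 2 - (-141)/52 = 2 - 1*(-141/52) = 2 + 141/52 = 245/52)
b = -20836/3 (b = 8 - (12673 + 8187)/3 = 8 - 1/3*20860 = 8 - 20860/3 = -20836/3 ≈ -6945.3)
O(V(W(0))) - b = 245/52 - 1*(-20836/3) = 245/52 + 20836/3 = 1084207/156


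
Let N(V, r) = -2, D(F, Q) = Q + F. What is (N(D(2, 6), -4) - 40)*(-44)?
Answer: 1848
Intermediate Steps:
D(F, Q) = F + Q
(N(D(2, 6), -4) - 40)*(-44) = (-2 - 40)*(-44) = -42*(-44) = 1848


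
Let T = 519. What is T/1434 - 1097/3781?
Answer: 129747/1807318 ≈ 0.071790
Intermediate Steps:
T/1434 - 1097/3781 = 519/1434 - 1097/3781 = 519*(1/1434) - 1097*1/3781 = 173/478 - 1097/3781 = 129747/1807318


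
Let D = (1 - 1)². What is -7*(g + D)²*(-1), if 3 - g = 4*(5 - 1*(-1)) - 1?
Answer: 2800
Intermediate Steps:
D = 0 (D = 0² = 0)
g = -20 (g = 3 - (4*(5 - 1*(-1)) - 1) = 3 - (4*(5 + 1) - 1) = 3 - (4*6 - 1) = 3 - (24 - 1) = 3 - 1*23 = 3 - 23 = -20)
-7*(g + D)²*(-1) = -7*(-20 + 0)²*(-1) = -7*(-20)²*(-1) = -7*400*(-1) = -2800*(-1) = 2800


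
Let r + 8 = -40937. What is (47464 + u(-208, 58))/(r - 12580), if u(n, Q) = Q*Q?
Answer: -50828/53525 ≈ -0.94961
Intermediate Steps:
u(n, Q) = Q²
r = -40945 (r = -8 - 40937 = -40945)
(47464 + u(-208, 58))/(r - 12580) = (47464 + 58²)/(-40945 - 12580) = (47464 + 3364)/(-53525) = 50828*(-1/53525) = -50828/53525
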